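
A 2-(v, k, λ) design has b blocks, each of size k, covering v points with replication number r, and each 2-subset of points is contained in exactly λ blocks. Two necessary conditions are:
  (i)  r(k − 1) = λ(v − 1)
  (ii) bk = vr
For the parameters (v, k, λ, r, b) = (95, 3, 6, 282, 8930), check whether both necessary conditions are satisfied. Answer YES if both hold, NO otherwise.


Condition (i): r(k − 1) = 282·2 = 564; λ(v − 1) = 6·94 = 564. Match? YES.
Condition (ii): bk = 8930·3 = 26790; vr = 95·282 = 26790. Match? YES.
Both conditions hold? YES.

YES


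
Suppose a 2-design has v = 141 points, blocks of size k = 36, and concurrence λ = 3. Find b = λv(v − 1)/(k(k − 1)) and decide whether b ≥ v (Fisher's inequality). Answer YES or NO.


b = λv(v − 1)/(k(k − 1)) = 3·141·140/(36·35) = 59220/1260 = 47.
Compare with v = 141: b < v, so Fisher's inequality fails.

NO


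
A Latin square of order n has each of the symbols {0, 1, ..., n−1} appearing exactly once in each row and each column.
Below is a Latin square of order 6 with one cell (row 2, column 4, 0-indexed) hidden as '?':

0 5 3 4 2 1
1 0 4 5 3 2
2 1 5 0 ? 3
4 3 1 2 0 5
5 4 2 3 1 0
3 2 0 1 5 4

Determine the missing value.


Row 2 contains symbols [0, 1, 2, 3, 5] — missing [4].
Column 4 contains symbols [0, 1, 2, 3, 5] — missing [4].
The missing symbol must appear in both missing sets; intersection = [4].
Therefore the hidden value is 4.

Missing value = 4.


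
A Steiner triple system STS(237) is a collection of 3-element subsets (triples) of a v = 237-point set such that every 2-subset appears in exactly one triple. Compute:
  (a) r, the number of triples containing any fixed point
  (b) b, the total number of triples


An STS(v) is a 2-(v, 3, 1) BIBD: block size k = 3, λ = 1.
Replication: r(k − 1) = λ(v − 1) ⇒ r·2 = 237 − 1 = 236 ⇒ r = 118.
Block count: b = v(v − 1)/6 = 237·236/6 = 55932/6 = 9322.
(Check via bk = vr: 9322·3 = 27966 = 237·118 = 27966 ✓.)

r = 118, b = 9322.


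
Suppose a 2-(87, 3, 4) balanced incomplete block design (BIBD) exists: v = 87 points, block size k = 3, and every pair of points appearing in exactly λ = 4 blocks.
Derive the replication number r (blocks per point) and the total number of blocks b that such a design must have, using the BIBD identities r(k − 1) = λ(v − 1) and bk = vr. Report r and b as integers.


Any 2-(v, k, λ) BIBD satisfies two necessary conditions:
  (i)  Each point sits in r blocks, and counting incidences through any fixed point gives r(k − 1) = λ(v − 1), so r = λ(v − 1)/(k − 1).
  (ii) Total incidences bk = vr, so b = vr/k.
Step 1: r = λ(v − 1)/(k − 1) = 4·(87 − 1)/(3 − 1) = 4·86/2 = 344/2 = 172.
Step 2: b = vr/k = 87·172/3 = 14964/3 = 4988.
Check integrality: r = 172 ∈ Z ✓, b = 4988 ∈ Z ✓.
(These identities are necessary conditions: they determine r and b for any design with these parameters, but do not by themselves prove that one exists.)

r = 172, b = 4988.


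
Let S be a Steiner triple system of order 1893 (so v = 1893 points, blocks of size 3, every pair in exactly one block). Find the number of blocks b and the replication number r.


An STS(v) is a 2-(v, 3, 1) BIBD: block size k = 3, λ = 1.
Replication: r(k − 1) = λ(v − 1) ⇒ r·2 = 1893 − 1 = 1892 ⇒ r = 946.
Block count: b = v(v − 1)/6 = 1893·1892/6 = 3581556/6 = 596926.
(Check via bk = vr: 596926·3 = 1790778 = 1893·946 = 1790778 ✓.)

r = 946, b = 596926.


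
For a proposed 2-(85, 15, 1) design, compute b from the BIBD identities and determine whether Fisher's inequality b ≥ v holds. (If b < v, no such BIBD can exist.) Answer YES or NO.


b = λv(v − 1)/(k(k − 1)) = 1·85·84/(15·14) = 7140/210 = 34.
Compare with v = 85: b < v, so Fisher's inequality fails.

NO


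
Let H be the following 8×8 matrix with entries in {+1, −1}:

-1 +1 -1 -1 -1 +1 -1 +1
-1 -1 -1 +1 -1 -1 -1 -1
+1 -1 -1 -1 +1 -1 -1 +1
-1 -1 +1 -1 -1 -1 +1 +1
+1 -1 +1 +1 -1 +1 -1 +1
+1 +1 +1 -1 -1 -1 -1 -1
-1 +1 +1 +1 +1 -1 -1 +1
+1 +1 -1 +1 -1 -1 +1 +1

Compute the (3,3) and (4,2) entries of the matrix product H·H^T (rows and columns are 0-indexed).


Row 2 of H: [1, -1, -1, -1, 1, -1, -1, 1].
Row 3 of H: [-1, -1, 1, -1, -1, -1, 1, 1].
Row 4 of H: [1, -1, 1, 1, -1, 1, -1, 1].
(H·H^T)[3][3] = Σ_j H[3][j]·H[3][j] = (-1)² + (-1)² + (1)² + (-1)² + (-1)² + (-1)² + (1)² + (1)² = 1 + 1 + 1 + 1 + 1 + 1 + 1 + 1 = 8.
(H·H^T)[4][2] = Σ_j H[4][j]·H[2][j] = (1)·(1) + (-1)·(-1) + (1)·(-1) + (1)·(-1) + (-1)·(1) + (1)·(-1) + (-1)·(-1) + (1)·(1) = 1 + 1 + -1 + -1 + -1 + -1 + 1 + 1 = 0.
So rows 4 and 2 are orthogonal; the diagonal entry equals n = 8.

(3,3) entry = 8; (4,2) entry = 0.


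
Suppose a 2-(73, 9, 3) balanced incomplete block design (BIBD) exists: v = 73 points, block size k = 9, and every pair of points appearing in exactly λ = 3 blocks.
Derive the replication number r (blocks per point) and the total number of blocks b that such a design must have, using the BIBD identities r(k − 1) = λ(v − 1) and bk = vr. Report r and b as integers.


Any 2-(v, k, λ) BIBD satisfies two necessary conditions:
  (i)  Each point sits in r blocks, and counting incidences through any fixed point gives r(k − 1) = λ(v − 1), so r = λ(v − 1)/(k − 1).
  (ii) Total incidences bk = vr, so b = vr/k.
Step 1: r = λ(v − 1)/(k − 1) = 3·(73 − 1)/(9 − 1) = 3·72/8 = 216/8 = 27.
Step 2: b = vr/k = 73·27/9 = 1971/9 = 219.
Check integrality: r = 27 ∈ Z ✓, b = 219 ∈ Z ✓.
(These identities are necessary conditions: they determine r and b for any design with these parameters, but do not by themselves prove that one exists.)

r = 27, b = 219.


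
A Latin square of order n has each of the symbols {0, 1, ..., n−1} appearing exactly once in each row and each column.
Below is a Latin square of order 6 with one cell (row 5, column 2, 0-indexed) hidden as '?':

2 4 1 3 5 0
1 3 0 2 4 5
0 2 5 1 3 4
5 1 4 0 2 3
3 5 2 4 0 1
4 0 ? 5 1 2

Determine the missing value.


Row 5 contains symbols [0, 1, 2, 4, 5] — missing [3].
Column 2 contains symbols [0, 1, 2, 4, 5] — missing [3].
The missing symbol must appear in both missing sets; intersection = [3].
Therefore the hidden value is 3.

Missing value = 3.


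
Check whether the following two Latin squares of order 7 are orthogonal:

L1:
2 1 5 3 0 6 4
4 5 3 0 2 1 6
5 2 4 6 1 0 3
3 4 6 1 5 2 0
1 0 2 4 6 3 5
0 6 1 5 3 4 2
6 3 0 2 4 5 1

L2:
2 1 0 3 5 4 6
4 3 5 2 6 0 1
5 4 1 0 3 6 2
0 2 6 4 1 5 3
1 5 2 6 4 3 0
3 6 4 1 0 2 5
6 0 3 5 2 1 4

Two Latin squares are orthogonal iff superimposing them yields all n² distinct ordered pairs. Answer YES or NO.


Form the n² = 49 superimposed pairs (L1[i][j], L2[i][j]), row by row (rows and columns indexed from 0):
row 0: (2,2) (1,1) (5,0) (3,3) (0,5) (6,4) (4,6)
row 1: (4,4) (5,3) (3,5) (0,2) (2,6) (1,0) (6,1)
row 2: (5,5) (2,4) (4,1) (6,0) (1,3) (0,6) (3,2)
row 3: (3,0) (4,2) (6,6) (1,4) (5,1) (2,5) (0,3)
row 4: (1,1) (0,5) (2,2) (4,6) (6,4) (3,3) (5,0)
row 5: (0,3) (6,6) (1,4) (5,1) (3,0) (4,2) (2,5)
row 6: (6,6) (3,0) (0,3) (2,5) (4,2) (5,1) (1,4)
Orthogonality requires all 49 pairs distinct.
But the pair (1,1) repeats: cell (0,1) has L1 = 1, L2 = 1, and cell (4,0) has L1 = 1, L2 = 1.
A repeated pair means some other pair never occurs (only 28 distinct pairs out of 49), so the squares are not orthogonal.
Conclusion: NO.

NO


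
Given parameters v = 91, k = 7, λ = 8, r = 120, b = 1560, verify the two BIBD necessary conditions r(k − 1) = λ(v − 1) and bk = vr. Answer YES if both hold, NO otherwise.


Condition (i): r(k − 1) = 120·6 = 720; λ(v − 1) = 8·90 = 720. Match? YES.
Condition (ii): bk = 1560·7 = 10920; vr = 91·120 = 10920. Match? YES.
Both conditions hold? YES.

YES


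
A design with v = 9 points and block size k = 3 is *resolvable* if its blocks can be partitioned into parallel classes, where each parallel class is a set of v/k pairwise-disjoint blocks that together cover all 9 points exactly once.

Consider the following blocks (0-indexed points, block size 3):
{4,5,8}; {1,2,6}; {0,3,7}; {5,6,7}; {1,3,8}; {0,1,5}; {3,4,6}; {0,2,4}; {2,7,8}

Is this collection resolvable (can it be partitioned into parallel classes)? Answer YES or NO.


v = 9, block size k = 3, number of blocks = 9.
For resolvability, blocks must partition into parallel classes of size v/k = 3.
Total blocks must therefore be a multiple of 3: 9 = 3·3 + 0 ⇒ divisible ✓.
Greedy packing gives 3 candidate class(es). Each should be a full parallel class (size 3, covers all 9 points).
  Class 1 (3 blocks): {4,5,8}; {1,2,6}; {0,3,7}. Points covered: [0, 1, 2, 3, 4, 5, 6, 7, 8].
  Class 2 (3 blocks): {5,6,7}; {1,3,8}; {0,2,4}. Points covered: [0, 1, 2, 3, 4, 5, 6, 7, 8].
  Class 3 (3 blocks): {0,1,5}; {3,4,6}; {2,7,8}. Points covered: [0, 1, 2, 3, 4, 5, 6, 7, 8].
All classes full (size 3)? YES. All classes cover every point? YES.
Resolvable? YES.

YES


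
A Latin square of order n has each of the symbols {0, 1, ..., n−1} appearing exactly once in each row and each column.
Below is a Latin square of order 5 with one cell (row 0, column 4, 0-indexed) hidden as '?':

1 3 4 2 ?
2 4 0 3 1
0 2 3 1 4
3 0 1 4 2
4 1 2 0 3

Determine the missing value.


Row 0 contains symbols [1, 2, 3, 4] — missing [0].
Column 4 contains symbols [1, 2, 3, 4] — missing [0].
The missing symbol must appear in both missing sets; intersection = [0].
Therefore the hidden value is 0.

Missing value = 0.


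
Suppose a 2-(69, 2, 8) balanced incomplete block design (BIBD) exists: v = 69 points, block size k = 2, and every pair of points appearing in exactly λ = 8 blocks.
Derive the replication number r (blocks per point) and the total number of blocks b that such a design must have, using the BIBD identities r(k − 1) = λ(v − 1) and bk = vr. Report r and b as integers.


Any 2-(v, k, λ) BIBD satisfies two necessary conditions:
  (i)  Each point sits in r blocks, and counting incidences through any fixed point gives r(k − 1) = λ(v − 1), so r = λ(v − 1)/(k − 1).
  (ii) Total incidences bk = vr, so b = vr/k.
Step 1: r = λ(v − 1)/(k − 1) = 8·(69 − 1)/(2 − 1) = 8·68/1 = 544/1 = 544.
Step 2: b = vr/k = 69·544/2 = 37536/2 = 18768.
Check integrality: r = 544 ∈ Z ✓, b = 18768 ∈ Z ✓.
(These identities are necessary conditions: they determine r and b for any design with these parameters, but do not by themselves prove that one exists.)

r = 544, b = 18768.


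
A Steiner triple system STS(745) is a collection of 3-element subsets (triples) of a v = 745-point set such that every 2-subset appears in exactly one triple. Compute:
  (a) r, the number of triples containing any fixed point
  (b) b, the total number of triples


An STS(v) is a 2-(v, 3, 1) BIBD: block size k = 3, λ = 1.
Replication: r(k − 1) = λ(v − 1) ⇒ r·2 = 745 − 1 = 744 ⇒ r = 372.
Block count: bk = vr ⇒ b·3 = 745·372 = 277140 ⇒ b = 92380.
(Check via b = v(v − 1)/6 = 745·744/6 = 554280/6 = 92380.)

r = 372, b = 92380.


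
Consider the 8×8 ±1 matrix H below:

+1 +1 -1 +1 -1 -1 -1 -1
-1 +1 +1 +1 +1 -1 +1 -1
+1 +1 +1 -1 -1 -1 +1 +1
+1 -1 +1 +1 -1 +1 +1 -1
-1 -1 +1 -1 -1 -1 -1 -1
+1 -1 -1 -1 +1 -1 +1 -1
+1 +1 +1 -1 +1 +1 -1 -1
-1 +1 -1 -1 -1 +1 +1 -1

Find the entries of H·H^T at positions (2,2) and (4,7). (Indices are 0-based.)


Row 2 of H: [1, 1, 1, -1, -1, -1, 1, 1].
Row 4 of H: [-1, -1, 1, -1, -1, -1, -1, -1].
Row 7 of H: [-1, 1, -1, -1, -1, 1, 1, -1].
(H·H^T)[2][2] = Σ_j H[2][j]·H[2][j] = (1)² + (1)² + (1)² + (-1)² + (-1)² + (-1)² + (1)² + (1)² = 1 + 1 + 1 + 1 + 1 + 1 + 1 + 1 = 8.
(H·H^T)[4][7] = Σ_j H[4][j]·H[7][j] = (-1)·(-1) + (-1)·(1) + (1)·(-1) + (-1)·(-1) + (-1)·(-1) + (-1)·(1) + (-1)·(1) + (-1)·(-1) = 1 + -1 + -1 + 1 + 1 + -1 + -1 + 1 = 0.
So rows 4 and 7 are orthogonal; the diagonal entry equals n = 8.

(2,2) entry = 8; (4,7) entry = 0.


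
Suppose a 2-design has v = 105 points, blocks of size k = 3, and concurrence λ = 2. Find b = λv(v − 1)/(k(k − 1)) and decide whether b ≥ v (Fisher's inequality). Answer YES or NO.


r = λ(v − 1)/(k − 1) = 2·104/2 = 104.
b = vr/k = 105·104/3 = 3640.
Fisher's inequality: b ≥ v ⇔ 3640 ≥ 105? YES.

YES


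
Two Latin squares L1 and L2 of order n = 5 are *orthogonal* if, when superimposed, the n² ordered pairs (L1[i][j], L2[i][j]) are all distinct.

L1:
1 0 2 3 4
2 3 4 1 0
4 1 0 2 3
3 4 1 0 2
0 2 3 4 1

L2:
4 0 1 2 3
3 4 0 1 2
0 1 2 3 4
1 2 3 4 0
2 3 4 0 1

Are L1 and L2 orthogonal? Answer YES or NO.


Form the n² = 25 superimposed pairs (L1[i][j], L2[i][j]), row by row (rows and columns indexed from 0):
row 0: (1,4) (0,0) (2,1) (3,2) (4,3)
row 1: (2,3) (3,4) (4,0) (1,1) (0,2)
row 2: (4,0) (1,1) (0,2) (2,3) (3,4)
row 3: (3,1) (4,2) (1,3) (0,4) (2,0)
row 4: (0,2) (2,3) (3,4) (4,0) (1,1)
Orthogonality requires all 25 pairs distinct.
But the pair (4,0) repeats: cell (1,2) has L1 = 4, L2 = 0, and cell (2,0) has L1 = 4, L2 = 0.
A repeated pair means some other pair never occurs (only 15 distinct pairs out of 25), so the squares are not orthogonal.
Conclusion: NO.

NO


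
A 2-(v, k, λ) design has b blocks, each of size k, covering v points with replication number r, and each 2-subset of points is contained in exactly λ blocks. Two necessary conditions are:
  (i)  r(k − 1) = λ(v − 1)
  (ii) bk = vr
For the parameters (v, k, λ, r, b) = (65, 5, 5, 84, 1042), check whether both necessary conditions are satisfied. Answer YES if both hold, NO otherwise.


Condition (i): r(k − 1) = 84·4 = 336; λ(v − 1) = 5·64 = 320. Match? NO.
Condition (ii): bk = 1042·5 = 5210; vr = 65·84 = 5460. Match? NO.
Both conditions hold? NO.

NO


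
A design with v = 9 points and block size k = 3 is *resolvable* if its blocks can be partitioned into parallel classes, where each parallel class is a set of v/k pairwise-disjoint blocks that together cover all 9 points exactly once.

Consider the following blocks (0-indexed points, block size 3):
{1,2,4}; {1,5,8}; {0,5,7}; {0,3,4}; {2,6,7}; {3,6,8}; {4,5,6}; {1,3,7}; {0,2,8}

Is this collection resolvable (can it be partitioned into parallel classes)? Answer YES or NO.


v = 9, block size k = 3, number of blocks = 9.
For resolvability, blocks must partition into parallel classes of size v/k = 3.
Total blocks must therefore be a multiple of 3: 9 = 3·3 + 0 ⇒ divisible ✓.
Greedy packing gives 3 candidate class(es). Each should be a full parallel class (size 3, covers all 9 points).
  Class 1 (3 blocks): {1,2,4}; {0,5,7}; {3,6,8}. Points covered: [0, 1, 2, 3, 4, 5, 6, 7, 8].
  Class 2 (3 blocks): {1,5,8}; {0,3,4}; {2,6,7}. Points covered: [0, 1, 2, 3, 4, 5, 6, 7, 8].
  Class 3 (3 blocks): {4,5,6}; {1,3,7}; {0,2,8}. Points covered: [0, 1, 2, 3, 4, 5, 6, 7, 8].
All classes full (size 3)? YES. All classes cover every point? YES.
Resolvable? YES.

YES


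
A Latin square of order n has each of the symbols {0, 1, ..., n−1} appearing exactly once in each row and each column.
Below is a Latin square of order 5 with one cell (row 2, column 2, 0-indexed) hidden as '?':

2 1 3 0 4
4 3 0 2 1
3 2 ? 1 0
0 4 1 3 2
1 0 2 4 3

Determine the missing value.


Row 2 contains symbols [0, 1, 2, 3] — missing [4].
Column 2 contains symbols [0, 1, 2, 3] — missing [4].
The missing symbol must appear in both missing sets; intersection = [4].
Therefore the hidden value is 4.

Missing value = 4.


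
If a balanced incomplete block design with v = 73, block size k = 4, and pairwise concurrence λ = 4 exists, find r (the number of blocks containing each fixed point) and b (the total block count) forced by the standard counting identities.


Any 2-(v, k, λ) BIBD satisfies two necessary conditions:
  (i)  Each point sits in r blocks, and counting incidences through any fixed point gives r(k − 1) = λ(v − 1), so r = λ(v − 1)/(k − 1).
  (ii) Total incidences bk = vr, so b = vr/k.
Step 1: r = λ(v − 1)/(k − 1) = 4·(73 − 1)/(4 − 1) = 4·72/3 = 288/3 = 96.
Step 2: b = vr/k = 73·96/4 = 7008/4 = 1752.
Check integrality: r = 96 ∈ Z ✓, b = 1752 ∈ Z ✓.
(These identities are necessary conditions: they determine r and b for any design with these parameters, but do not by themselves prove that one exists.)

r = 96, b = 1752.


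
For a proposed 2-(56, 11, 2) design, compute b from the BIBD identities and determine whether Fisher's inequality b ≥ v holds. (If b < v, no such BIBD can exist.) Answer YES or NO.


r = λ(v − 1)/(k − 1) = 2·55/10 = 11.
b = vr/k = 56·11/11 = 56.
Fisher's inequality: b ≥ v ⇔ 56 ≥ 56? YES.

YES


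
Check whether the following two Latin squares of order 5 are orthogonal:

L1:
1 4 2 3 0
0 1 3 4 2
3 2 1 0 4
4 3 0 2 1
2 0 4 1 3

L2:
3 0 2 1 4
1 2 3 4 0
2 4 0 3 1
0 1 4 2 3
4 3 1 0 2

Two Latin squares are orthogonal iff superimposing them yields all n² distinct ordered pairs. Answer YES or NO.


Form the n² = 25 superimposed pairs (L1[i][j], L2[i][j]), row by row (rows and columns indexed from 0):
row 0: (1,3) (4,0) (2,2) (3,1) (0,4)
row 1: (0,1) (1,2) (3,3) (4,4) (2,0)
row 2: (3,2) (2,4) (1,0) (0,3) (4,1)
row 3: (4,0) (3,1) (0,4) (2,2) (1,3)
row 4: (2,4) (0,3) (4,1) (1,0) (3,2)
Orthogonality requires all 25 pairs distinct.
But the pair (4,0) repeats: cell (0,1) has L1 = 4, L2 = 0, and cell (3,0) has L1 = 4, L2 = 0.
A repeated pair means some other pair never occurs (only 15 distinct pairs out of 25), so the squares are not orthogonal.
Conclusion: NO.

NO


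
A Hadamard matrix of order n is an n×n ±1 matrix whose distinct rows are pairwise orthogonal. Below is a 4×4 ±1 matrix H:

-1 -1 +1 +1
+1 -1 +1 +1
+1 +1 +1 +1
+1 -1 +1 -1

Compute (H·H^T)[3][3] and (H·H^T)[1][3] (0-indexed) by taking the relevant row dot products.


Row 1 of H: [1, -1, 1, 1].
Row 3 of H: [1, -1, 1, -1].
(H·H^T)[3][3] = Σ_j H[3][j]·H[3][j] = (1)² + (-1)² + (1)² + (-1)² = 1 + 1 + 1 + 1 = 4.
(H·H^T)[1][3] = Σ_j H[1][j]·H[3][j] = (1)·(1) + (-1)·(-1) + (1)·(1) + (1)·(-1) = 1 + 1 + 1 + -1 = 2.
Rows 1 and 3 are not orthogonal (dot product = 2 ≠ 0), so H is not a Hadamard matrix.

(3,3) entry = 4; (1,3) entry = 2.


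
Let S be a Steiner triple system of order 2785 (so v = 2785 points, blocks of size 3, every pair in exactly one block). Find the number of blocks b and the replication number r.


An STS(v) is a 2-(v, 3, 1) BIBD: block size k = 3, λ = 1.
Replication: r(k − 1) = λ(v − 1) ⇒ r·2 = 2785 − 1 = 2784 ⇒ r = 1392.
Block count: bk = vr ⇒ b·3 = 2785·1392 = 3876720 ⇒ b = 1292240.

r = 1392, b = 1292240.


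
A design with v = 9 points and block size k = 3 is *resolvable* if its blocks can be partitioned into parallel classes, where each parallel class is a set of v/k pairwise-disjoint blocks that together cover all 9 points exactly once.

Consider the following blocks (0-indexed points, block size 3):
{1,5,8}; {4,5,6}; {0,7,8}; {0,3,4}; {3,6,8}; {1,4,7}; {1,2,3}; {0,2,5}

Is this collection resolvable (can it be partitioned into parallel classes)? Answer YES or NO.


v = 9, block size k = 3, number of blocks = 8.
For resolvability, blocks must partition into parallel classes of size v/k = 3.
Total blocks must therefore be a multiple of 3: 8 = 3·2 + 2 ⇒ not divisible ✗.
Resolvable? NO.

NO


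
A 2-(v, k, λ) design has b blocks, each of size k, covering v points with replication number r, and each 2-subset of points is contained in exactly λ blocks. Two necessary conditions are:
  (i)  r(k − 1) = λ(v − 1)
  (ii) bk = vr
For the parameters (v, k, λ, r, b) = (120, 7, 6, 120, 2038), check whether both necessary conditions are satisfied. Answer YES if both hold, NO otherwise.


Condition (i): r(k − 1) = 120·6 = 720; λ(v − 1) = 6·119 = 714. Match? NO.
Condition (ii): bk = 2038·7 = 14266; vr = 120·120 = 14400. Match? NO.
Both conditions hold? NO.

NO


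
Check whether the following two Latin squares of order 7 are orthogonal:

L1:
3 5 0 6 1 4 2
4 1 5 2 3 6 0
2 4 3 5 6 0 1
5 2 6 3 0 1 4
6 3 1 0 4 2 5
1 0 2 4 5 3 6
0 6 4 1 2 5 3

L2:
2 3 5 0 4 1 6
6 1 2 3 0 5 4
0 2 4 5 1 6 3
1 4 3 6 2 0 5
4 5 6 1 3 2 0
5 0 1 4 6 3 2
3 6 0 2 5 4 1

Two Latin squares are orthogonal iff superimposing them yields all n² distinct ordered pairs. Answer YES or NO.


Form the n² = 49 superimposed pairs (L1[i][j], L2[i][j]), row by row (rows and columns indexed from 0):
row 0: (3,2) (5,3) (0,5) (6,0) (1,4) (4,1) (2,6)
row 1: (4,6) (1,1) (5,2) (2,3) (3,0) (6,5) (0,4)
row 2: (2,0) (4,2) (3,4) (5,5) (6,1) (0,6) (1,3)
row 3: (5,1) (2,4) (6,3) (3,6) (0,2) (1,0) (4,5)
row 4: (6,4) (3,5) (1,6) (0,1) (4,3) (2,2) (5,0)
row 5: (1,5) (0,0) (2,1) (4,4) (5,6) (3,3) (6,2)
row 6: (0,3) (6,6) (4,0) (1,2) (2,5) (5,4) (3,1)
Orthogonality requires all 49 pairs distinct.
Check by first coordinate: for each symbol s of L1, list the L2 entries in the n cells where L1 = s; they must all differ.
  L1 = 0: L2 entries (in reading order) 5, 4, 6, 2, 1, 0, 3 — all 7 distinct ✓
  L1 = 1: L2 entries (in reading order) 4, 1, 3, 0, 6, 5, 2 — all 7 distinct ✓
  L1 = 2: L2 entries (in reading order) 6, 3, 0, 4, 2, 1, 5 — all 7 distinct ✓
  L1 = 3: L2 entries (in reading order) 2, 0, 4, 6, 5, 3, 1 — all 7 distinct ✓
  L1 = 4: L2 entries (in reading order) 1, 6, 2, 5, 3, 4, 0 — all 7 distinct ✓
  L1 = 5: L2 entries (in reading order) 3, 2, 5, 1, 0, 6, 4 — all 7 distinct ✓
  L1 = 6: L2 entries (in reading order) 0, 5, 1, 3, 4, 2, 6 — all 7 distinct ✓
Every symbol of L1 meets every symbol of L2 exactly once, so all 49 pairs are distinct (49 of 49).
Conclusion: YES.

YES


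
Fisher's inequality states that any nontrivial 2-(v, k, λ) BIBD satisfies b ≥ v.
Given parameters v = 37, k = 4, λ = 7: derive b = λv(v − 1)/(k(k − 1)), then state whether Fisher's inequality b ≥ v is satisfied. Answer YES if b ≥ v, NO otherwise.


b = λv(v − 1)/(k(k − 1)) = 7·37·36/(4·3) = 9324/12 = 777.
Compare with v = 37: b ≥ v, so Fisher's inequality holds.

YES


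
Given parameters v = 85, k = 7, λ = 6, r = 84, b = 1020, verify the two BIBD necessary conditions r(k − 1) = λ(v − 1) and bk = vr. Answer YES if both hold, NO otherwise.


Condition (i): r(k − 1) = 84·6 = 504; λ(v − 1) = 6·84 = 504. Match? YES.
Condition (ii): bk = 1020·7 = 7140; vr = 85·84 = 7140. Match? YES.
Both conditions hold? YES.

YES


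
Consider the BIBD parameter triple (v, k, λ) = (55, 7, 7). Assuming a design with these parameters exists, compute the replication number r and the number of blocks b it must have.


Any 2-(v, k, λ) BIBD satisfies two necessary conditions:
  (i)  Each point sits in r blocks, and counting incidences through any fixed point gives r(k − 1) = λ(v − 1), so r = λ(v − 1)/(k − 1).
  (ii) Total incidences bk = vr, so b = vr/k.
Step 1: r = λ(v − 1)/(k − 1) = 7·(55 − 1)/(7 − 1) = 7·54/6 = 378/6 = 63.
Step 2: b = vr/k = 55·63/7 = 3465/7 = 495.
Check integrality: r = 63 ∈ Z ✓, b = 495 ∈ Z ✓.
(These identities are necessary conditions: they determine r and b for any design with these parameters, but do not by themselves prove that one exists.)

r = 63, b = 495.


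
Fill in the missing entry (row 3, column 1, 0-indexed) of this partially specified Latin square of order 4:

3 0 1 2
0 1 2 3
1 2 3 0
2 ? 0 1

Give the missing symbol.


Row 3 contains symbols [0, 1, 2] — missing [3].
Column 1 contains symbols [0, 1, 2] — missing [3].
The missing symbol must appear in both missing sets; intersection = [3].
Therefore the hidden value is 3.

Missing value = 3.


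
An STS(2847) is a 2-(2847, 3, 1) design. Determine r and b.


An STS(v) is a 2-(v, 3, 1) BIBD: block size k = 3, λ = 1.
Replication: r(k − 1) = λ(v − 1) ⇒ r·2 = 2847 − 1 = 2846 ⇒ r = 1423.
Block count: b = v(v − 1)/6 = 2847·2846/6 = 8102562/6 = 1350427.
(Check via bk = vr: 1350427·3 = 4051281 = 2847·1423 = 4051281 ✓.)

r = 1423, b = 1350427.


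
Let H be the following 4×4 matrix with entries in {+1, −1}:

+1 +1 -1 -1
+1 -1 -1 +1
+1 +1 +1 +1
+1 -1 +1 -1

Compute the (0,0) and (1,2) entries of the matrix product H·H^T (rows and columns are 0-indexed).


Row 0 of H: [1, 1, -1, -1].
Row 1 of H: [1, -1, -1, 1].
Row 2 of H: [1, 1, 1, 1].
(H·H^T)[0][0] = Σ_j H[0][j]·H[0][j] = (1)² + (1)² + (-1)² + (-1)² = 1 + 1 + 1 + 1 = 4.
(H·H^T)[1][2] = Σ_j H[1][j]·H[2][j] = (1)·(1) + (-1)·(1) + (-1)·(1) + (1)·(1) = 1 + -1 + -1 + 1 = 0.
So rows 1 and 2 are orthogonal; the diagonal entry equals n = 4.

(0,0) entry = 4; (1,2) entry = 0.


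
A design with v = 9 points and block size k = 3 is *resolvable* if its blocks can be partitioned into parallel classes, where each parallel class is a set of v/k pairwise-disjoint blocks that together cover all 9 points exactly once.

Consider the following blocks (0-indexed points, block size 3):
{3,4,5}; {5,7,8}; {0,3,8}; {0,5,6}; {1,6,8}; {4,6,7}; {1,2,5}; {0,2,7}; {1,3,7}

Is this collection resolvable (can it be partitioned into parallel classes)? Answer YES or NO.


v = 9, block size k = 3, number of blocks = 9.
For resolvability, blocks must partition into parallel classes of size v/k = 3.
Total blocks must therefore be a multiple of 3: 9 = 3·3 + 0 ⇒ divisible ✓.
Consider block {5,7,8}. It intersects every other block in the collection, so no parallel class of size 3 can contain it.
Since every block must belong to some parallel class in a resolution, the collection cannot be partitioned into parallel classes.
Resolvable? NO.

NO


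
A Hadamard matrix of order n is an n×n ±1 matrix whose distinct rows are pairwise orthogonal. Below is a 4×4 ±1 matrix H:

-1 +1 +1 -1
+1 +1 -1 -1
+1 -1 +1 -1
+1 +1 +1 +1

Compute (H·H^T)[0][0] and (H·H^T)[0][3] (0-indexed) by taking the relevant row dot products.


Row 0 of H: [-1, 1, 1, -1].
Row 3 of H: [1, 1, 1, 1].
(H·H^T)[0][0] = Σ_j H[0][j]·H[0][j] = (-1)² + (1)² + (1)² + (-1)² = 1 + 1 + 1 + 1 = 4.
(H·H^T)[0][3] = Σ_j H[0][j]·H[3][j] = (-1)·(1) + (1)·(1) + (1)·(1) + (-1)·(1) = -1 + 1 + 1 + -1 = 0.
So rows 0 and 3 are orthogonal; the diagonal entry equals n = 4.

(0,0) entry = 4; (0,3) entry = 0.


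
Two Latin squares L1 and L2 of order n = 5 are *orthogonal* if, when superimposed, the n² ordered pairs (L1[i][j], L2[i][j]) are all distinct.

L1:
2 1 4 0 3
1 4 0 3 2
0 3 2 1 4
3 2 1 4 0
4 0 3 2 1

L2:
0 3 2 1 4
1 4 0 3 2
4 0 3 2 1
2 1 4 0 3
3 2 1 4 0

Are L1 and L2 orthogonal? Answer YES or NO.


Form the n² = 25 superimposed pairs (L1[i][j], L2[i][j]), row by row (rows and columns indexed from 0):
row 0: (2,0) (1,3) (4,2) (0,1) (3,4)
row 1: (1,1) (4,4) (0,0) (3,3) (2,2)
row 2: (0,4) (3,0) (2,3) (1,2) (4,1)
row 3: (3,2) (2,1) (1,4) (4,0) (0,3)
row 4: (4,3) (0,2) (3,1) (2,4) (1,0)
Orthogonality requires all 25 pairs distinct.
Check by first coordinate: for each symbol s of L1, list the L2 entries in the n cells where L1 = s; they must all differ.
  L1 = 0: L2 entries (in reading order) 1, 0, 4, 3, 2 — all 5 distinct ✓
  L1 = 1: L2 entries (in reading order) 3, 1, 2, 4, 0 — all 5 distinct ✓
  L1 = 2: L2 entries (in reading order) 0, 2, 3, 1, 4 — all 5 distinct ✓
  L1 = 3: L2 entries (in reading order) 4, 3, 0, 2, 1 — all 5 distinct ✓
  L1 = 4: L2 entries (in reading order) 2, 4, 1, 0, 3 — all 5 distinct ✓
Every symbol of L1 meets every symbol of L2 exactly once, so all 25 pairs are distinct (25 of 25).
Conclusion: YES.

YES


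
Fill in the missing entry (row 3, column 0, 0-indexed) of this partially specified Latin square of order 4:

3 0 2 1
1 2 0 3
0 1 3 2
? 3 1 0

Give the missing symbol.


Row 3 contains symbols [0, 1, 3] — missing [2].
Column 0 contains symbols [0, 1, 3] — missing [2].
The missing symbol must appear in both missing sets; intersection = [2].
Therefore the hidden value is 2.

Missing value = 2.


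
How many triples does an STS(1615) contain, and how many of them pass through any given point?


An STS(v) is a 2-(v, 3, 1) BIBD: block size k = 3, λ = 1.
Replication: r(k − 1) = λ(v − 1) ⇒ r·2 = 1615 − 1 = 1614 ⇒ r = 807.
Block count: b = v(v − 1)/6 = 1615·1614/6 = 2606610/6 = 434435.

r = 807, b = 434435.


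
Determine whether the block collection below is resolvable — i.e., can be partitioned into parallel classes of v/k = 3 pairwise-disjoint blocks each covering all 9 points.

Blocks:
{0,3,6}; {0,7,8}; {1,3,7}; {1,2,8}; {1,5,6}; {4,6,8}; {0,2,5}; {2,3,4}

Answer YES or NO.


v = 9, block size k = 3, number of blocks = 8.
For resolvability, blocks must partition into parallel classes of size v/k = 3.
Total blocks must therefore be a multiple of 3: 8 = 3·2 + 2 ⇒ not divisible ✗.
Resolvable? NO.

NO


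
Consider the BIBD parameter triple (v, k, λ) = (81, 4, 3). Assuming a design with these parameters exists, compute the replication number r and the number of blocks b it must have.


Any 2-(v, k, λ) BIBD satisfies two necessary conditions:
  (i)  Each point sits in r blocks, and counting incidences through any fixed point gives r(k − 1) = λ(v − 1), so r = λ(v − 1)/(k − 1).
  (ii) Total incidences bk = vr, so b = vr/k.
Step 1: r = λ(v − 1)/(k − 1) = 3·(81 − 1)/(4 − 1) = 3·80/3 = 240/3 = 80.
Step 2: b = vr/k = 81·80/4 = 6480/4 = 1620.
Check integrality: r = 80 ∈ Z ✓, b = 1620 ∈ Z ✓.
(These identities are necessary conditions: they determine r and b for any design with these parameters, but do not by themselves prove that one exists.)

r = 80, b = 1620.


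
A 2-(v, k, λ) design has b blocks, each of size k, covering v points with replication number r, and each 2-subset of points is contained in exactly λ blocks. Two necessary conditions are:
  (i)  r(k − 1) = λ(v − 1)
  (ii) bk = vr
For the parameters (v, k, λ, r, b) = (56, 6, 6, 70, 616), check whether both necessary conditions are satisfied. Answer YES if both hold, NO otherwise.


Condition (i): r(k − 1) = 70·5 = 350; λ(v − 1) = 6·55 = 330. Match? NO.
Condition (ii): bk = 616·6 = 3696; vr = 56·70 = 3920. Match? NO.
Both conditions hold? NO.

NO


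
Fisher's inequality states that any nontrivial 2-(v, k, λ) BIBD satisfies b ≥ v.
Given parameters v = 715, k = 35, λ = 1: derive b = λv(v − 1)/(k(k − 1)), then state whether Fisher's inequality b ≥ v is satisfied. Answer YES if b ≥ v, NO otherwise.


b = λv(v − 1)/(k(k − 1)) = 1·715·714/(35·34) = 510510/1190 = 429.
Compare with v = 715: b < v, so Fisher's inequality fails.

NO


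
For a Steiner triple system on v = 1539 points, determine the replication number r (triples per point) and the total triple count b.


An STS(v) is a 2-(v, 3, 1) BIBD: block size k = 3, λ = 1.
Replication: r(k − 1) = λ(v − 1) ⇒ r·2 = 1539 − 1 = 1538 ⇒ r = 769.
Block count: bk = vr ⇒ b·3 = 1539·769 = 1183491 ⇒ b = 394497.

r = 769, b = 394497.


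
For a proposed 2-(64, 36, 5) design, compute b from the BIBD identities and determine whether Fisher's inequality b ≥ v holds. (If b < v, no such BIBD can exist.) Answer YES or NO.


b = λv(v − 1)/(k(k − 1)) = 5·64·63/(36·35) = 20160/1260 = 16.
Compare with v = 64: b < v, so Fisher's inequality fails.

NO


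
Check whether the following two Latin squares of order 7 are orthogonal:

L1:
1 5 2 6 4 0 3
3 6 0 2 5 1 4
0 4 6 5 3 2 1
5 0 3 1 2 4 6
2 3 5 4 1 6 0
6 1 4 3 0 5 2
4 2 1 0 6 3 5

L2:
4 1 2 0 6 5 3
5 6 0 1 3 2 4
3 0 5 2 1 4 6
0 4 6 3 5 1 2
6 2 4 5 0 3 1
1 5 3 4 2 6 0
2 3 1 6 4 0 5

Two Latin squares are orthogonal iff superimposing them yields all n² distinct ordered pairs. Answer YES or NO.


Form the n² = 49 superimposed pairs (L1[i][j], L2[i][j]), row by row (rows and columns indexed from 0):
row 0: (1,4) (5,1) (2,2) (6,0) (4,6) (0,5) (3,3)
row 1: (3,5) (6,6) (0,0) (2,1) (5,3) (1,2) (4,4)
row 2: (0,3) (4,0) (6,5) (5,2) (3,1) (2,4) (1,6)
row 3: (5,0) (0,4) (3,6) (1,3) (2,5) (4,1) (6,2)
row 4: (2,6) (3,2) (5,4) (4,5) (1,0) (6,3) (0,1)
row 5: (6,1) (1,5) (4,3) (3,4) (0,2) (5,6) (2,0)
row 6: (4,2) (2,3) (1,1) (0,6) (6,4) (3,0) (5,5)
Orthogonality requires all 49 pairs distinct.
Check by first coordinate: for each symbol s of L1, list the L2 entries in the n cells where L1 = s; they must all differ.
  L1 = 0: L2 entries (in reading order) 5, 0, 3, 4, 1, 2, 6 — all 7 distinct ✓
  L1 = 1: L2 entries (in reading order) 4, 2, 6, 3, 0, 5, 1 — all 7 distinct ✓
  L1 = 2: L2 entries (in reading order) 2, 1, 4, 5, 6, 0, 3 — all 7 distinct ✓
  L1 = 3: L2 entries (in reading order) 3, 5, 1, 6, 2, 4, 0 — all 7 distinct ✓
  L1 = 4: L2 entries (in reading order) 6, 4, 0, 1, 5, 3, 2 — all 7 distinct ✓
  L1 = 5: L2 entries (in reading order) 1, 3, 2, 0, 4, 6, 5 — all 7 distinct ✓
  L1 = 6: L2 entries (in reading order) 0, 6, 5, 2, 3, 1, 4 — all 7 distinct ✓
Every symbol of L1 meets every symbol of L2 exactly once, so all 49 pairs are distinct (49 of 49).
Conclusion: YES.

YES


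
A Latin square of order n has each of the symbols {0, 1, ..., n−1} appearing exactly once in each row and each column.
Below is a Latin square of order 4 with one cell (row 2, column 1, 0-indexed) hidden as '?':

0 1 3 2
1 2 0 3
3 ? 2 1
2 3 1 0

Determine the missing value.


Row 2 contains symbols [1, 2, 3] — missing [0].
Column 1 contains symbols [1, 2, 3] — missing [0].
The missing symbol must appear in both missing sets; intersection = [0].
Therefore the hidden value is 0.

Missing value = 0.


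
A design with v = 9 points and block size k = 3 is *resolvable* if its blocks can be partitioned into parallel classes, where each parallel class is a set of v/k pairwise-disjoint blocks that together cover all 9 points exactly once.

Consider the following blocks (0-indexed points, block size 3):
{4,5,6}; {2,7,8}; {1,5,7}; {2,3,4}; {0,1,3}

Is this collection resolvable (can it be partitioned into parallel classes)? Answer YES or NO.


v = 9, block size k = 3, number of blocks = 5.
For resolvability, blocks must partition into parallel classes of size v/k = 3.
Total blocks must therefore be a multiple of 3: 5 = 3·1 + 2 ⇒ not divisible ✗.
Resolvable? NO.

NO


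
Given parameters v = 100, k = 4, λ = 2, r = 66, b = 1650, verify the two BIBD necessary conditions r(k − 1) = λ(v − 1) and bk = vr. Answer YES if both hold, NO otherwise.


Condition (i): r(k − 1) = 66·3 = 198; λ(v − 1) = 2·99 = 198. Match? YES.
Condition (ii): bk = 1650·4 = 6600; vr = 100·66 = 6600. Match? YES.
Both conditions hold? YES.

YES


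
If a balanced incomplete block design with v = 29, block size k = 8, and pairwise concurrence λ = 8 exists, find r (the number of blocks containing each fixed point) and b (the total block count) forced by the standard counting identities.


Any 2-(v, k, λ) BIBD satisfies two necessary conditions:
  (i)  Each point sits in r blocks, and counting incidences through any fixed point gives r(k − 1) = λ(v − 1), so r = λ(v − 1)/(k − 1).
  (ii) Total incidences bk = vr, so b = vr/k.
Step 1: r = λ(v − 1)/(k − 1) = 8·(29 − 1)/(8 − 1) = 8·28/7 = 224/7 = 32.
Step 2: b = vr/k = 29·32/8 = 928/8 = 116.
Check integrality: r = 32 ∈ Z ✓, b = 116 ∈ Z ✓.
(These identities are necessary conditions: they determine r and b for any design with these parameters, but do not by themselves prove that one exists.)

r = 32, b = 116.


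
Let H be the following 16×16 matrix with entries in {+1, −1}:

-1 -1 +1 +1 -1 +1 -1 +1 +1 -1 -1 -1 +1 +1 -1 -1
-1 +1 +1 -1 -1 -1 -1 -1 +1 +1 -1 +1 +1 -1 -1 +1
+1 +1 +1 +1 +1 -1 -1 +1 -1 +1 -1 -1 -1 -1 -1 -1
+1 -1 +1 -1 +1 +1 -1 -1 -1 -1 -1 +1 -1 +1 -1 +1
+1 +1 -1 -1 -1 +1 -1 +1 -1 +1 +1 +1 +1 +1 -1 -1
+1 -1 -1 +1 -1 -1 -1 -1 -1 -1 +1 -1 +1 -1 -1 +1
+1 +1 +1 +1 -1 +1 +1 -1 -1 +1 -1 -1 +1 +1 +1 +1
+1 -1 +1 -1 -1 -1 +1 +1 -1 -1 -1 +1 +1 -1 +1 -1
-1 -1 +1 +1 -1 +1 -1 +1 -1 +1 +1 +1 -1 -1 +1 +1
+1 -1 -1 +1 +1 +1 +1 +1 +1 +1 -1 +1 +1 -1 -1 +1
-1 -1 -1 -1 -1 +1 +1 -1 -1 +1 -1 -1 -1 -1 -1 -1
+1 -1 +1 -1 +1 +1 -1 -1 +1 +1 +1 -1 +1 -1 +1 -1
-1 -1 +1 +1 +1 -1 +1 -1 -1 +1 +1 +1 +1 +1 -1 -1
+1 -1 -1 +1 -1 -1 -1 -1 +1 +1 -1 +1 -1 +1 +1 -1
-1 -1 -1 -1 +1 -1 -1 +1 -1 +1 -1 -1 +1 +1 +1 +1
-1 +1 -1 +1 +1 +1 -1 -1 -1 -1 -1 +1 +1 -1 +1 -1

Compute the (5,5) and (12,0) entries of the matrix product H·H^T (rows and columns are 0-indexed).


Row 0 of H: [-1, -1, 1, 1, -1, 1, -1, 1, 1, -1, -1, -1, 1, 1, -1, -1].
Row 5 of H: [1, -1, -1, 1, -1, -1, -1, -1, -1, -1, 1, -1, 1, -1, -1, 1].
Row 12 of H: [-1, -1, 1, 1, 1, -1, 1, -1, -1, 1, 1, 1, 1, 1, -1, -1].
(H·H^T)[5][5] = Σ_j H[5][j]·H[5][j] = (1)² + (-1)² + (-1)² + (1)² + (-1)² + (-1)² + (-1)² + (-1)² + (-1)² + (-1)² + (1)² + (-1)² + (1)² + (-1)² + (-1)² + (1)² = 1 + 1 + 1 + 1 + 1 + 1 + 1 + 1 + 1 + 1 + 1 + 1 + 1 + 1 + 1 + 1 = 16.
(H·H^T)[12][0] = Σ_j H[12][j]·H[0][j] = (-1)·(-1) + (-1)·(-1) + (1)·(1) + (1)·(1) + (1)·(-1) + (-1)·(1) + (1)·(-1) + (-1)·(1) + (-1)·(1) + (1)·(-1) + (1)·(-1) + (1)·(-1) + (1)·(1) + (1)·(1) + (-1)·(-1) + (-1)·(-1) = 1 + 1 + 1 + 1 + -1 + -1 + -1 + -1 + -1 + -1 + -1 + -1 + 1 + 1 + 1 + 1 = 0.
So rows 12 and 0 are orthogonal; the diagonal entry equals n = 16.

(5,5) entry = 16; (12,0) entry = 0.


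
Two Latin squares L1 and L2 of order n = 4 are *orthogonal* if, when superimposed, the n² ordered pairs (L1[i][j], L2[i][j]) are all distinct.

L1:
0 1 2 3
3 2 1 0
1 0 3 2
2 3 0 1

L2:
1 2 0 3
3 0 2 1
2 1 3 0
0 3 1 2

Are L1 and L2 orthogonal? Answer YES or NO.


Form the n² = 16 superimposed pairs (L1[i][j], L2[i][j]), row by row (rows and columns indexed from 0):
row 0: (0,1) (1,2) (2,0) (3,3)
row 1: (3,3) (2,0) (1,2) (0,1)
row 2: (1,2) (0,1) (3,3) (2,0)
row 3: (2,0) (3,3) (0,1) (1,2)
Orthogonality requires all 16 pairs distinct.
But the pair (3,3) repeats: cell (0,3) has L1 = 3, L2 = 3, and cell (1,0) has L1 = 3, L2 = 3.
A repeated pair means some other pair never occurs (only 4 distinct pairs out of 16), so the squares are not orthogonal.
Conclusion: NO.

NO


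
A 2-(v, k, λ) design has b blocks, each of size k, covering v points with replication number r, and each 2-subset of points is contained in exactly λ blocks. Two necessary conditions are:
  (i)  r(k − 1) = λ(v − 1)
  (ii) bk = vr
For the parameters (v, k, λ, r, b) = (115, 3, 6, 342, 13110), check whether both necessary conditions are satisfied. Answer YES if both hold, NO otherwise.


Condition (i): r(k − 1) = 342·2 = 684; λ(v − 1) = 6·114 = 684. Match? YES.
Condition (ii): bk = 13110·3 = 39330; vr = 115·342 = 39330. Match? YES.
Both conditions hold? YES.

YES


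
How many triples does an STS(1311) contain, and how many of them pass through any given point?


An STS(v) is a 2-(v, 3, 1) BIBD: block size k = 3, λ = 1.
Replication: r(k − 1) = λ(v − 1) ⇒ r·2 = 1311 − 1 = 1310 ⇒ r = 655.
Block count: b = v(v − 1)/6 = 1311·1310/6 = 1717410/6 = 286235.
(Check via bk = vr: 286235·3 = 858705 = 1311·655 = 858705 ✓.)

r = 655, b = 286235.


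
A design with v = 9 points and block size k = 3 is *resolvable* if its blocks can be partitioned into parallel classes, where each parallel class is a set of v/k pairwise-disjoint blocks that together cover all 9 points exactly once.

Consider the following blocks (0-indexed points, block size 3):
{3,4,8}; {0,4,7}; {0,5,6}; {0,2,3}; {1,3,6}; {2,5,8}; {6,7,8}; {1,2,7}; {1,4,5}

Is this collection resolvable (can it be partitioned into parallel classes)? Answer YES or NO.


v = 9, block size k = 3, number of blocks = 9.
For resolvability, blocks must partition into parallel classes of size v/k = 3.
Total blocks must therefore be a multiple of 3: 9 = 3·3 + 0 ⇒ divisible ✓.
Greedy packing gives 3 candidate class(es). Each should be a full parallel class (size 3, covers all 9 points).
  Class 1 (3 blocks): {3,4,8}; {0,5,6}; {1,2,7}. Points covered: [0, 1, 2, 3, 4, 5, 6, 7, 8].
  Class 2 (3 blocks): {0,4,7}; {1,3,6}; {2,5,8}. Points covered: [0, 1, 2, 3, 4, 5, 6, 7, 8].
  Class 3 (3 blocks): {0,2,3}; {6,7,8}; {1,4,5}. Points covered: [0, 1, 2, 3, 4, 5, 6, 7, 8].
All classes full (size 3)? YES. All classes cover every point? YES.
Resolvable? YES.

YES


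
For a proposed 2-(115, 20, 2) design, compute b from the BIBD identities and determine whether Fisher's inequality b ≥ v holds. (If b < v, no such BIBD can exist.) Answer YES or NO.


b = λv(v − 1)/(k(k − 1)) = 2·115·114/(20·19) = 26220/380 = 69.
Compare with v = 115: b < v, so Fisher's inequality fails.

NO
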